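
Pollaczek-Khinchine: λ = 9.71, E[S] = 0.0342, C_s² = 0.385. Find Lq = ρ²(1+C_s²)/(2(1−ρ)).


ρ = λ·E[S] = 9.71·0.0342 = 0.3321
Lq = ρ²(1+C_s²)/(2(1−ρ)) = 0.1103·(1+0.385)/(2·0.6679)
= 0.1103·1.3850/1.3358 = 0.11434

Final: 0.11434


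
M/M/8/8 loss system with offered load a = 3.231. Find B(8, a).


B(c,a) = (a^c/c!) / Σ_{k=0}^{c} a^k/k!
a^8/8! = 0.294561
Σ terms (k=0..8): 1.00000 + 3.23100 + 5.21968 + 5.62160 + 4.54084 + 2.93429 + 1.58012 + 0.72934 + 0.29456 = 25.151429
B = 0.294561/25.151429 = 0.011711

Final: 0.011711


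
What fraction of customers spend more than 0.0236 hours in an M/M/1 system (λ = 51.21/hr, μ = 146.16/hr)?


W ~ Exponential(μ−λ) for M/M/1.
μ − λ = 146.16 − 51.21 = 94.9500
P(W > t) = e^{−(μ−λ)t} = e^{−2.2408} = 0.106371

Final: 0.106371


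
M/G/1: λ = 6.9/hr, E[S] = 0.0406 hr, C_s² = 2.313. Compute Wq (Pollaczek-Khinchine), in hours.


ρ = λ·E[S] = 6.9·0.0406 = 0.2801
E[S²] = E[S]²(1+C_s²) = 0.0406²·(1+2.313) = 0.005461
Wq = λ·E[S²]/(2(1−ρ)) = 6.9·0.005461/(2·0.7199) = 0.02617 hr

Final: 0.02617 hr


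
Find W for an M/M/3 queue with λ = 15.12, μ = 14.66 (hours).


a = 1.0314; ρ = 0.3438; P₀ = 0.351877
Lq = P₀·a^c·ρ/(c!(1−ρ)²) = 0.05137
Wq = Lq/λ = 0.05137/15.12 = 0.003397 hr
W = Wq + 1/μ = 0.003397 + 0.06821 = 0.07161 hr

Final: 0.07161 hr


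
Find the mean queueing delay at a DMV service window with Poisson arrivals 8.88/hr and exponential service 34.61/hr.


ρ = 8.88/34.61 = 0.2566
Wq = ρ/(μ−λ) = 0.2566/(34.61 − 8.88) = 0.2566/25.73 = 0.009972 hr

Final: 0.009972 hr


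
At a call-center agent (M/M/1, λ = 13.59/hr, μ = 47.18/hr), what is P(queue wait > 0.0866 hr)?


ρ = 13.59/47.18 = 0.2880
P(Wq > t) = ρ·e^{−(μ−λ)t} = 0.2880·e^{−2.9089}
= 0.2880·0.054536 = 0.015709

Final: 0.015709


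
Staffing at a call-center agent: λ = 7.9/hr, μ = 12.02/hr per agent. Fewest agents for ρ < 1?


Stability requires cμ > λ ⇔ c > λ/μ.
λ/μ = 7.9/12.02 = 0.6572
Minimum integer c = ⌊0.6572⌋ + 1 = 1
Check: 1·12.02 = 12.02 > 7.9, while 0·12.02 = 0.00 ≤ 7.9

Final: 1 servers


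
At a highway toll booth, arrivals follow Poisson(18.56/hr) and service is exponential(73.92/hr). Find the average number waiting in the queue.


ρ = 18.56/73.92 = 0.2511
Lq = ρ²/(1−ρ) = 0.06304/0.7489 = 0.08418

Final: 0.08418


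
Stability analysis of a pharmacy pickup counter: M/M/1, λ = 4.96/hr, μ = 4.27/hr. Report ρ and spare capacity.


Total capacity cμ = 1·4.27 = 4.27/hr
ρ = λ/(cμ) = 4.96/4.27 = 1.1616
Stable ⇔ ρ < 1: NO
Spare capacity = cμ − λ = 4.27 − 4.96 = -0.69/hr

Final: ρ = 1.1616; unstable; margin = -0.69/hr


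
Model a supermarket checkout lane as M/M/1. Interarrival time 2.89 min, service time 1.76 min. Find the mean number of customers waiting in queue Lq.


λ = 60/2.89 = 20.7612 /hr
μ = 60/1.76 = 34.0909 /hr
ρ = λ/μ = 20.7612/34.0909 = 0.6090
Lq = ρ²/(1−ρ) = 0.3709/0.3910 = 0.9485

Final: 0.9485


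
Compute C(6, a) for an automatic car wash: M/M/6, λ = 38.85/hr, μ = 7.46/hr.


a = λ/μ = 5.2078; ρ = a/6 = 0.8680
P₀ = 0.003167 (from M/M/c formula)
C(c,a) = [a^c/(c!(1−ρ))]·P₀ = [19948.63453/(720·0.1320)]·0.003167
= 209.83758·0.003167 = 0.664643

Final: 0.664643


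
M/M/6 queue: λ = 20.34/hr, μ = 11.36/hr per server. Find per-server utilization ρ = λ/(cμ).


ρ = λ/(cμ) = 20.34/(6·11.36) = 20.34/68.16 = 0.2984

Final: 0.2984


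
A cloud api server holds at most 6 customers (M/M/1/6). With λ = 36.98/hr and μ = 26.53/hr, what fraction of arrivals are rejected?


ρ = λ/μ = 36.98/26.53 = 1.3939
P_K = (1−ρ)ρ^K/(1−ρ^(K+1)) = (-0.3939·7.334625)/(1 − 10.223688)
= -2.889063/-9.223688 = 0.313222

Final: 0.313222


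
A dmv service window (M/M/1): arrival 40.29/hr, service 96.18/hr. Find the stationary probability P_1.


ρ = 40.29/96.18 = 0.4189
P_n = (1−ρ)·ρ^n = (1 − 0.4189)·0.4189^1 = 0.5811·0.418902 = 0.243423

Final: 0.243423


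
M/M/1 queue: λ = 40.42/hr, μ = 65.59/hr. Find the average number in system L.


ρ = λ/μ = 40.42/65.59 = 0.6163
L = ρ/(1−ρ) = 0.6163/(1 − 0.6163) = 0.6163/0.3837 = 1.6059

Final: 1.6059


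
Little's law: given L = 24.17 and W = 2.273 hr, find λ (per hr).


λ = L/W = 24.17/2.273 = 10.6335 /hr

Final: 10.6335 /hr


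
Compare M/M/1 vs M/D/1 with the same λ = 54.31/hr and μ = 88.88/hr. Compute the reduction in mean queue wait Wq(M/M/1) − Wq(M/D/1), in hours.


ρ = 54.31/88.88 = 0.6110
Wq(M/M/1) = ρ/(μ−λ) = 0.6110/34.57 = 0.01768 hr
Wq(M/D/1) = ρ/(2(μ−λ)) = 0.008838 hr
Savings = 0.01768 − 0.008838 = 0.008838 hr

Final: 0.008838 hr


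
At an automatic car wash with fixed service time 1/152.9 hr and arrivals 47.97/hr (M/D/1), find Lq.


ρ = 47.97/152.9 = 0.3137
M/D/1: Lq = ρ²/(2(1−ρ)) = 0.09843/(2·0.6863) = 0.07171

Final: 0.07171


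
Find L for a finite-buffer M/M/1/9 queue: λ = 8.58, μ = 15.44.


ρ = 8.58/15.44 = 0.5557
L = ρ[1 − (K+1)ρ^K + Kρ^(K+1)] / [(1−ρ)(1−ρ^(K+1))]
Numerator: 0.5557·(1 − 10·0.005053 + 9·0.002808) = 0.541663
Denominator: (0.4443)·(0.997192) = 0.443053
L = 0.541663/0.443053 = 1.2226

Final: 1.2226


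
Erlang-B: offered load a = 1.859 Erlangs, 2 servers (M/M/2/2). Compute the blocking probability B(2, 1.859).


B(c,a) = (a^c/c!) / Σ_{k=0}^{c} a^k/k!
a^2/2! = 1.727940
Σ terms (k=0..2): 1.00000 + 1.85900 + 1.72794 = 4.586940
B = 1.727940/4.586940 = 0.376709

Final: 0.376709


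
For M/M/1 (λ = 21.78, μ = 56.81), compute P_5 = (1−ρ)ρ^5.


ρ = 21.78/56.81 = 0.3834
P_n = (1−ρ)·ρ^n = (1 − 0.3834)·0.3834^5 = 0.6166·0.008283 = 0.005107

Final: 0.005107


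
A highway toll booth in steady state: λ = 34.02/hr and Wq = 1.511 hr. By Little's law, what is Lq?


Lq = λWq = 34.02·1.511 = 51.4042

Final: 51.4042


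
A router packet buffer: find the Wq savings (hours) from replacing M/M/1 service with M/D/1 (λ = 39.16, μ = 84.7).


ρ = 39.16/84.7 = 0.4623
Wq(M/M/1) = ρ/(μ−λ) = 0.4623/45.54 = 0.01015 hr
Wq(M/D/1) = ρ/(2(μ−λ)) = 0.005076 hr
Savings = 0.01015 − 0.005076 = 0.005076 hr

Final: 0.005076 hr


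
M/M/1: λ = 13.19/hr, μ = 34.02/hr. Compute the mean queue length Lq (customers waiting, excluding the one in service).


ρ = 13.19/34.02 = 0.3877
Lq = ρ²/(1−ρ) = 0.1503/0.6123 = 0.2455

Final: 0.2455


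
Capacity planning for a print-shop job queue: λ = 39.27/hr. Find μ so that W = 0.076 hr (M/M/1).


W = 1/(μ−λ) ⇒ μ − λ = 1/W = 1/0.076 = 13.1579
μ = λ + 1/W = 39.27 + 13.1579 = 52.4279 per hr

Final: 52.4279 /hr


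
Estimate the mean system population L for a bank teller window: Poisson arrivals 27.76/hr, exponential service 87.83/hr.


ρ = λ/μ = 27.76/87.83 = 0.3161
L = ρ/(1−ρ) = 0.3161/(1 − 0.3161) = 0.3161/0.6839 = 0.4621

Final: 0.4621


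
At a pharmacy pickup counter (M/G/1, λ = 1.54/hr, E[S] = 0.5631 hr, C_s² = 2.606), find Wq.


ρ = λ·E[S] = 1.54·0.5631 = 0.8672
E[S²] = E[S]²(1+C_s²) = 0.5631²·(1+2.606) = 1.143396
Wq = λ·E[S²]/(2(1−ρ)) = 1.54·1.143396/(2·0.1328) = 6.62833 hr

Final: 6.62833 hr


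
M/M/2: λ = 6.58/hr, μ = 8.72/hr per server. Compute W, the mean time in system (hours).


a = 0.7546; ρ = 0.3773; P₀ = 0.452123
Lq = P₀·a^c·ρ/(c!(1−ρ)²) = 0.12524
Wq = Lq/λ = 0.12524/6.58 = 0.01903 hr
W = Wq + 1/μ = 0.01903 + 0.11468 = 0.13371 hr

Final: 0.13371 hr


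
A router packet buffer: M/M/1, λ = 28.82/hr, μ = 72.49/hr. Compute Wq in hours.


ρ = 28.82/72.49 = 0.3976
Wq = ρ/(μ−λ) = 0.3976/(72.49 − 28.82) = 0.3976/43.67 = 0.009104 hr

Final: 0.009104 hr


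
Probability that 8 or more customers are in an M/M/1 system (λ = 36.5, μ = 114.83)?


ρ = 36.5/114.83 = 0.3179
P(N ≥ n) = ρ^n = 0.3179^8 = 0.0001042

Final: 0.0001042


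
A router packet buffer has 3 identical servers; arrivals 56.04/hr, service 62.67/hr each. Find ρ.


ρ = λ/(cμ) = 56.04/(3·62.67) = 56.04/188.01 = 0.2981

Final: 0.2981


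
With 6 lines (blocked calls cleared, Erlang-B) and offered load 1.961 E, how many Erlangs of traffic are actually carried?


B(6,1.961) = 0.011160 (Erlang-B)
Carried load = a(1 − B) = 1.961·(1 − 0.011160) = 1.961·0.988840 = 1.9391 E

Final: 1.9391 Erlangs


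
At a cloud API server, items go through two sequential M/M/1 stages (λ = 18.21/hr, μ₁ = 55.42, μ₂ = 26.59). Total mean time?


Each node sees arrival rate λ = 18.21/hr (tandem ⇒ throughput preserved).
W₁ = 1/(μ₁−λ) = 1/(55.42−18.21) = 0.02687 hr
W₂ = 1/(μ₂−λ) = 1/(26.59−18.21) = 0.11933 hr
W_total = W₁ + W₂ = 0.02687 + 0.11933 = 0.14621 hr

Final: 0.14621 hr


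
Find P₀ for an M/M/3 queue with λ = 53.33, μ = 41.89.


a = λ/μ = 53.33/41.89 = 1.2731; ρ = a/c = 0.4244
Σ_{k=0}^{2} a^k/k! (terms k=0..2) = 1.00000 + 1.27310 + 0.81039 = 3.08348
Tail: a^3/(3!(1−ρ)) = 2.06340/(6·0.5756) = 0.59743
P₀ = 1/(3.08348 + 0.59743) = 1/3.68091 = 0.271672

Final: 0.271672


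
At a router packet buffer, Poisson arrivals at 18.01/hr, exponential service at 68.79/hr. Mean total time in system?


W = 1/(μ−λ) = 1/(68.79 − 18.01) = 1/50.78 = 0.01969 hr

Final: 0.01969 hr


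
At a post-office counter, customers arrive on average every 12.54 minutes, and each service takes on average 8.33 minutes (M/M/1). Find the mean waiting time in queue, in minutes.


λ = 60/12.54 = 4.7847 /hr
μ = 60/8.33 = 7.2029 /hr
ρ = λ/μ = 4.7847/7.2029 = 0.6643
Wq = ρ/(μ−λ) = 0.6643/(7.2029−4.7847) = 0.27470 hr
In minutes: 0.27470·60 = 16.482 min

Final: 16.482 min


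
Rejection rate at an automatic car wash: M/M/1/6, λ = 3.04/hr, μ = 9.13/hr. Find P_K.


ρ = λ/μ = 3.04/9.13 = 0.3330
P_K = (1−ρ)ρ^K/(1−ρ^(K+1)) = (0.6670·0.001363)/(1 − 0.0004538)
= 0.0009090/0.999546 = 0.0009094

Final: 0.0009094


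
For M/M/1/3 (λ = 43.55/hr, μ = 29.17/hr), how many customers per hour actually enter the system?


ρ = 1.4930; P_K = (1−ρ)ρ^3/(1−ρ^4) = 0.413404
λ_eff = λ(1 − P_K) = 43.55·(1 − 0.413404) = 43.55·0.586596 = 25.5463 /hr

Final: 25.5463 /hr


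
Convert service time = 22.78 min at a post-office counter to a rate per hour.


μ = 1/(service time) in consistent units.
1 hour = 60 min, so μ = 60/22.78 = 2.6339 per hour

Final: 2.6339 /hr


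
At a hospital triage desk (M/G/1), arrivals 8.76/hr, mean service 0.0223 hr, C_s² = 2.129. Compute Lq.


ρ = λ·E[S] = 8.76·0.0223 = 0.1953
Lq = ρ²(1+C_s²)/(2(1−ρ)) = 0.03816·(1+2.129)/(2·0.8047)
= 0.03816·3.1290/1.6093 = 0.07420

Final: 0.07420


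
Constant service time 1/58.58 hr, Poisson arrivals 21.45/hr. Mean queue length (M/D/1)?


ρ = 21.45/58.58 = 0.3662
M/D/1: Lq = ρ²/(2(1−ρ)) = 0.1341/(2·0.6338) = 0.10577

Final: 0.10577


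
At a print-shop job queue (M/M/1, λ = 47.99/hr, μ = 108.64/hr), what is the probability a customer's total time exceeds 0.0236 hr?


W ~ Exponential(μ−λ) for M/M/1.
μ − λ = 108.64 − 47.99 = 60.6500
P(W > t) = e^{−(μ−λ)t} = e^{−1.4313} = 0.238988

Final: 0.238988


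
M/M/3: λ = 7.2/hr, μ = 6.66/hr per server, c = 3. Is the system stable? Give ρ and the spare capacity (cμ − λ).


Total capacity cμ = 3·6.66 = 19.98/hr
ρ = λ/(cμ) = 7.2/19.98 = 0.3604
Stable ⇔ ρ < 1: YES
Spare capacity = cμ − λ = 19.98 − 7.2 = 12.78/hr

Final: ρ = 0.3604; stable; margin = 12.78/hr


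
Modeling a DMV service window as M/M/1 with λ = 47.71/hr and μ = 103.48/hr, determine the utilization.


ρ = λ/μ = 47.71/103.48 = 0.4611

Final: 0.4611


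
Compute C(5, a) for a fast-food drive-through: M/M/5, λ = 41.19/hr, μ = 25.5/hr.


a = λ/μ = 1.6153; ρ = a/5 = 0.3231
P₀ = 0.198360 (from M/M/c formula)
C(c,a) = [a^c/(c!(1−ρ))]·P₀ = [10.99659/(120·0.6769)]·0.198360
= 0.13537·0.198360 = 0.026852

Final: 0.026852


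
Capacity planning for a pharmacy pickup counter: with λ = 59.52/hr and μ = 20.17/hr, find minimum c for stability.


Stability requires cμ > λ ⇔ c > λ/μ.
λ/μ = 59.52/20.17 = 2.9509
Minimum integer c = ⌊2.9509⌋ + 1 = 3
Check: 3·20.17 = 60.51 > 59.52, while 2·20.17 = 40.34 ≤ 59.52

Final: 3 servers


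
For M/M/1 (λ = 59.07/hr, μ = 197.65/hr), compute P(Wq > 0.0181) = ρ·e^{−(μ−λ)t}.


ρ = 59.07/197.65 = 0.2989
P(Wq > t) = ρ·e^{−(μ−λ)t} = 0.2989·e^{−2.5083}
= 0.2989·0.081407 = 0.024329

Final: 0.024329


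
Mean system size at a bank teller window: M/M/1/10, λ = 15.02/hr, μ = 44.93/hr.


ρ = 15.02/44.93 = 0.3343
L = ρ[1 − (K+1)ρ^K + Kρ^(K+1)] / [(1−ρ)(1−ρ^(K+1))]
Numerator: 0.3343·(1 − 11·0.00001743 + 10·0.000005827) = 0.334253
Denominator: (0.6657)·(0.999994) = 0.665698
L = 0.334253/0.665698 = 0.5021

Final: 0.5021


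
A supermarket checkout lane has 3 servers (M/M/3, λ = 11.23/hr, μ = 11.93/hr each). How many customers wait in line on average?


a = λ/μ = 0.9413; ρ = a/3 = 0.3138
P₀ = 0.386555
Lq = P₀·a^c·ρ / (c!·(1−ρ)²) = 0.386555·0.83410·0.3138/(6·0.47091)
= 0.03581

Final: 0.03581


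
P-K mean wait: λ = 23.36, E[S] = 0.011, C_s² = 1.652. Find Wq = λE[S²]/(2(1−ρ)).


ρ = λ·E[S] = 23.36·0.011 = 0.2570
E[S²] = E[S]²(1+C_s²) = 0.011²·(1+1.652) = 0.0003209
Wq = λ·E[S²]/(2(1−ρ)) = 23.36·0.0003209/(2·0.7430) = 0.005044 hr

Final: 0.005044 hr


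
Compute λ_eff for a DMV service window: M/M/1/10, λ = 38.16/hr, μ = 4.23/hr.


ρ = 9.0213; P_K = (1−ρ)ρ^10/(1−ρ^11) = 0.889151
λ_eff = λ(1 − P_K) = 38.16·(1 − 0.889151) = 38.16·0.110849 = 4.2300 /hr

Final: 4.2300 /hr


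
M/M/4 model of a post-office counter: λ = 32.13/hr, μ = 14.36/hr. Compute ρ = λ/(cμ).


ρ = λ/(cμ) = 32.13/(4·14.36) = 32.13/57.44 = 0.5594

Final: 0.5594


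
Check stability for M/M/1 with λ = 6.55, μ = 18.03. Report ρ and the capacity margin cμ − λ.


Total capacity cμ = 1·18.03 = 18.03/hr
ρ = λ/(cμ) = 6.55/18.03 = 0.3633
Stable ⇔ ρ < 1: YES
Spare capacity = cμ − λ = 18.03 − 6.55 = 11.48/hr

Final: ρ = 0.3633; stable; margin = 11.48/hr


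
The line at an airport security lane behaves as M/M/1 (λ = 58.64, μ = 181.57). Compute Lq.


ρ = 58.64/181.57 = 0.3230
Lq = ρ²/(1−ρ) = 0.1043/0.6770 = 0.1541

Final: 0.1541


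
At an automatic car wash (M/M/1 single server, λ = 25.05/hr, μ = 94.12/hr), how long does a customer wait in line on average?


ρ = 25.05/94.12 = 0.2661
Wq = ρ/(μ−λ) = 0.2661/(94.12 − 25.05) = 0.2661/69.07 = 0.003853 hr

Final: 0.003853 hr


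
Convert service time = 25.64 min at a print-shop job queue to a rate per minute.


μ = 1/(service time) in consistent units.
1 minute = 1 min, so μ = 1/25.64 = 0.03900 per minute

Final: 0.03900 /min


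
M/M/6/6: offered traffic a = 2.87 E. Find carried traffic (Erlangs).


B(6,2.87) = 0.045247 (Erlang-B)
Carried load = a(1 − B) = 2.87·(1 − 0.045247) = 2.87·0.954753 = 2.7401 E

Final: 2.7401 Erlangs


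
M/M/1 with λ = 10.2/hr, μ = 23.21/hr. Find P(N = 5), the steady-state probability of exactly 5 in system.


ρ = 10.2/23.21 = 0.4395
P_n = (1−ρ)·ρ^n = (1 − 0.4395)·0.4395^5 = 0.5605·0.016392 = 0.009188

Final: 0.009188


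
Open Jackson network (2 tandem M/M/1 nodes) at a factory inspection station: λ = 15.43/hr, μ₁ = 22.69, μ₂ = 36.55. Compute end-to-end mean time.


Each node sees arrival rate λ = 15.43/hr (tandem ⇒ throughput preserved).
W₁ = 1/(μ₁−λ) = 1/(22.69−15.43) = 0.13774 hr
W₂ = 1/(μ₂−λ) = 1/(36.55−15.43) = 0.04735 hr
W_total = W₁ + W₂ = 0.13774 + 0.04735 = 0.18509 hr

Final: 0.18509 hr


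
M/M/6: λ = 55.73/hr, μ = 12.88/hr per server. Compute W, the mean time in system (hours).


a = 4.3269; ρ = 0.7211; P₀ = 0.011349
Lq = P₀·a^c·ρ/(c!(1−ρ)²) = 0.95922
Wq = Lq/λ = 0.95922/55.73 = 0.01721 hr
W = Wq + 1/μ = 0.01721 + 0.07764 = 0.09485 hr

Final: 0.09485 hr


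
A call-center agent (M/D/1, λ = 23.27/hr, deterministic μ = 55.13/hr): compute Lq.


ρ = 23.27/55.13 = 0.4221
M/D/1: Lq = ρ²/(2(1−ρ)) = 0.1782/(2·0.5779) = 0.15414

Final: 0.15414


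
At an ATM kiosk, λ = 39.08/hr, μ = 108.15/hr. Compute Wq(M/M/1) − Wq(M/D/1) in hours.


ρ = 39.08/108.15 = 0.3613
Wq(M/M/1) = ρ/(μ−λ) = 0.3613/69.07 = 0.005232 hr
Wq(M/D/1) = ρ/(2(μ−λ)) = 0.002616 hr
Savings = 0.005232 − 0.002616 = 0.002616 hr

Final: 0.002616 hr


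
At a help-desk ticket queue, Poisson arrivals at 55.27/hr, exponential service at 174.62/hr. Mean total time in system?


W = 1/(μ−λ) = 1/(174.62 − 55.27) = 1/119.35 = 0.008379 hr

Final: 0.008379 hr


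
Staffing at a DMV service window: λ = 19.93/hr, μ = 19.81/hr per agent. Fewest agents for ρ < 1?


Stability requires cμ > λ ⇔ c > λ/μ.
λ/μ = 19.93/19.81 = 1.0061
Minimum integer c = ⌊1.0061⌋ + 1 = 2
Check: 2·19.81 = 39.62 > 19.93, while 1·19.81 = 19.81 ≤ 19.93

Final: 2 servers


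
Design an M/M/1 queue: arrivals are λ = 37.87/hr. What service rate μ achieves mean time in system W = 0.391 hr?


W = 1/(μ−λ) ⇒ μ − λ = 1/W = 1/0.391 = 2.5575
μ = λ + 1/W = 37.87 + 2.5575 = 40.4275 per hr

Final: 40.4275 /hr


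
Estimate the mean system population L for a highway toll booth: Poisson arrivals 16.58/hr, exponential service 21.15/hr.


ρ = λ/μ = 16.58/21.15 = 0.7839
L = ρ/(1−ρ) = 0.7839/(1 − 0.7839) = 0.7839/0.2161 = 3.6280

Final: 3.6280


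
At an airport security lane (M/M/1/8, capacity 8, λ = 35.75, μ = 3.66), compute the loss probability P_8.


ρ = λ/μ = 35.75/3.66 = 9.7678
P_K = (1−ρ)ρ^K/(1−ρ^(K+1)) = (-8.7678·82862815.564381)/(1 − 809384059.132952)
= -726521243.568571/-809384058.132952 = 0.897622

Final: 0.897622


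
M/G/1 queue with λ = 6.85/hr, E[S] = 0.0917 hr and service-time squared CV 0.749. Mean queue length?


ρ = λ·E[S] = 6.85·0.0917 = 0.6281
Lq = ρ²(1+C_s²)/(2(1−ρ)) = 0.3946·(1+0.749)/(2·0.3719)
= 0.3946·1.7490/0.7437 = 0.92791

Final: 0.92791


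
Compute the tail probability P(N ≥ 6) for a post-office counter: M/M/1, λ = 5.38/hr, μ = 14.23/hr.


ρ = 5.38/14.23 = 0.3781
P(N ≥ n) = ρ^n = 0.3781^6 = 0.002921

Final: 0.002921


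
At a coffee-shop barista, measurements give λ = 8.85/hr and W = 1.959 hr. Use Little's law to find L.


L = λW = 8.85·1.959 = 17.3372

Final: 17.3372


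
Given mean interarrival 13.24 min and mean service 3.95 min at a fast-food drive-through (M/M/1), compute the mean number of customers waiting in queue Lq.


λ = 60/13.24 = 4.5317 /hr
μ = 60/3.95 = 15.1899 /hr
ρ = λ/μ = 4.5317/15.1899 = 0.2983
Lq = ρ²/(1−ρ) = 0.08901/0.7017 = 0.1269

Final: 0.1269


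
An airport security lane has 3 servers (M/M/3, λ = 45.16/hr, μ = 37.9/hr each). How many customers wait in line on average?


a = λ/μ = 1.1916; ρ = a/3 = 0.3972
P₀ = 0.296806
Lq = P₀·a^c·ρ / (c!·(1−ρ)²) = 0.296806·1.69178·0.3972/(6·0.36339)
= 0.09147

Final: 0.09147


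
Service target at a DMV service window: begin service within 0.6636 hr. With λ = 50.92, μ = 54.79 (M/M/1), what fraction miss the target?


ρ = 50.92/54.79 = 0.9294
P(Wq > t) = ρ·e^{−(μ−λ)t} = 0.9294·e^{−2.5681}
= 0.9294·0.076679 = 0.071263

Final: 0.071263


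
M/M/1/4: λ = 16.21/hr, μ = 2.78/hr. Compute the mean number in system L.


ρ = 16.21/2.78 = 5.8309
L = ρ[1 − (K+1)ρ^K + Kρ^(K+1)] / [(1−ρ)(1−ρ^(K+1))]
Numerator: 5.8309·(1 − 5·1155.986802 + 4·6740.484194) = 123516.717572
Denominator: (-4.8309)·(-6739.484194) = 32558.011773
L = 123516.717572/32558.011773 = 3.7937

Final: 3.7937


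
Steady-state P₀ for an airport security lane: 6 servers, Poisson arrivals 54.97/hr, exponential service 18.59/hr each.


a = λ/μ = 54.97/18.59 = 2.9570; ρ = a/c = 0.4928
Σ_{k=0}^{5} a^k/k! (terms k=0..5) = 1.00000 + 2.95697 + 4.37182 + 4.30911 + 3.18547 + 1.88387 = 17.70725
Tail: a^6/(6!(1−ρ)) = 668.46409/(720·0.5072) = 1.83059
P₀ = 1/(17.70725 + 1.83059) = 1/19.53783 = 0.051183

Final: 0.051183


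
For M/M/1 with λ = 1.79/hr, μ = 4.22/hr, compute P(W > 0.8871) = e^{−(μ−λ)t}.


W ~ Exponential(μ−λ) for M/M/1.
μ − λ = 4.22 − 1.79 = 2.4300
P(W > t) = e^{−(μ−λ)t} = e^{−2.1557} = 0.115828

Final: 0.115828


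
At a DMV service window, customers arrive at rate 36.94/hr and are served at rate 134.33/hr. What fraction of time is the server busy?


ρ = λ/μ = 36.94/134.33 = 0.2750

Final: 0.2750


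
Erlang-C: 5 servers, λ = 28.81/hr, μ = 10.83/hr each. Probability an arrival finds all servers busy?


a = λ/μ = 2.6602; ρ = a/5 = 0.5320
P₀ = 0.067590 (from M/M/c formula)
C(c,a) = [a^c/(c!(1−ρ))]·P₀ = [133.22140/(120·0.4680)]·0.067590
= 2.37238·0.067590 = 0.160349

Final: 0.160349


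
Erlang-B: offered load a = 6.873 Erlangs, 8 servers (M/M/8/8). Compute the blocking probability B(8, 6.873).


B(c,a) = (a^c/c!) / Σ_{k=0}^{c} a^k/k!
a^8/8! = 123.495243
Σ terms (k=0..8): 1.00000 + 6.87300 + 23.61906 + 54.11128 + 92.97670 + 127.80577 + 146.40151 + 143.74537 + 123.49524 = 720.027944
B = 123.495243/720.027944 = 0.171515

Final: 0.171515


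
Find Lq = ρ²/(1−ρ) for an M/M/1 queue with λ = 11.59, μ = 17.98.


ρ = 11.59/17.98 = 0.6446
Lq = ρ²/(1−ρ) = 0.4155/0.3554 = 1.1692

Final: 1.1692


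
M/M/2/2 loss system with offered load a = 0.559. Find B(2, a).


B(c,a) = (a^c/c!) / Σ_{k=0}^{c} a^k/k!
a^2/2! = 0.156241
Σ terms (k=0..2): 1.00000 + 0.55900 + 0.15624 = 1.715241
B = 0.156241/1.715241 = 0.091090

Final: 0.091090


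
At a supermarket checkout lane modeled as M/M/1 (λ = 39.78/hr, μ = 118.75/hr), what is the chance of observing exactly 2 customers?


ρ = 39.78/118.75 = 0.3350
P_n = (1−ρ)·ρ^n = (1 − 0.3350)·0.3350^2 = 0.6650·0.112218 = 0.074626

Final: 0.074626


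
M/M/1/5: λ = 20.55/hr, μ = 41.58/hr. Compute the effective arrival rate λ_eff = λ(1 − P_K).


ρ = 0.4942; P_K = (1−ρ)ρ^5/(1−ρ^6) = 0.015134
λ_eff = λ(1 − P_K) = 20.55·(1 − 0.015134) = 20.55·0.984866 = 20.2390 /hr

Final: 20.2390 /hr


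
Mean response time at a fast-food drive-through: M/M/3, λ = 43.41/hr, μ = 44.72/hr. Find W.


a = 0.9707; ρ = 0.3236; P₀ = 0.374924
Lq = P₀·a^c·ρ/(c!(1−ρ)²) = 0.04042
Wq = Lq/λ = 0.04042/43.41 = 0.0009311 hr
W = Wq + 1/μ = 0.0009311 + 0.02236 = 0.02329 hr

Final: 0.02329 hr


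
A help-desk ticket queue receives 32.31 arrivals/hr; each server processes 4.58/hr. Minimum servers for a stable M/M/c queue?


Stability requires cμ > λ ⇔ c > λ/μ.
λ/μ = 32.31/4.58 = 7.0546
Minimum integer c = ⌊7.0546⌋ + 1 = 8
Check: 8·4.58 = 36.64 > 32.31, while 7·4.58 = 32.06 ≤ 32.31

Final: 8 servers


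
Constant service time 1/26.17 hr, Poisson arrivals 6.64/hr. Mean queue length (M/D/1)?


ρ = 6.64/26.17 = 0.2537
M/D/1: Lq = ρ²/(2(1−ρ)) = 0.06438/(2·0.7463) = 0.04313

Final: 0.04313


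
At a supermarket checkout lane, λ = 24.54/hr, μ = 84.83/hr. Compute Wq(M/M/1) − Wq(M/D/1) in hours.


ρ = 24.54/84.83 = 0.2893
Wq(M/M/1) = ρ/(μ−λ) = 0.2893/60.29 = 0.004798 hr
Wq(M/D/1) = ρ/(2(μ−λ)) = 0.002399 hr
Savings = 0.004798 − 0.002399 = 0.002399 hr

Final: 0.002399 hr


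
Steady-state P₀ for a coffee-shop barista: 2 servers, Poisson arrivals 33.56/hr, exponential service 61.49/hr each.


a = λ/μ = 33.56/61.49 = 0.5458; ρ = a/c = 0.2729
Σ_{k=0}^{1} a^k/k! (terms k=0..1) = 1.00000 + 0.54578 = 1.54578
Tail: a^2/(2!(1−ρ)) = 0.29788/(2·0.7271) = 0.20484
P₀ = 1/(1.54578 + 0.20484) = 1/1.75062 = 0.571228

Final: 0.571228


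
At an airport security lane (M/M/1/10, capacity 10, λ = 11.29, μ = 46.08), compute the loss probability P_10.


ρ = λ/μ = 11.29/46.08 = 0.2450
P_K = (1−ρ)ρ^K/(1−ρ^(K+1)) = (0.7550·0.0000007795)/(1 − 0.0000001910)
= 0.0000005885/1.000000 = 0.0000005885

Final: 0.0000005885


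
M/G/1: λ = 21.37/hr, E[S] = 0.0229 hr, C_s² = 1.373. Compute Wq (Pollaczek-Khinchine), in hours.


ρ = λ·E[S] = 21.37·0.0229 = 0.4894
E[S²] = E[S]²(1+C_s²) = 0.0229²·(1+1.373) = 0.001244
Wq = λ·E[S²]/(2(1−ρ)) = 21.37·0.001244/(2·0.5106) = 0.02604 hr

Final: 0.02604 hr


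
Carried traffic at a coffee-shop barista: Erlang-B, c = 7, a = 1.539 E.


B(7,1.539) = 0.0008709 (Erlang-B)
Carried load = a(1 − B) = 1.539·(1 − 0.0008709) = 1.539·0.999129 = 1.5377 E

Final: 1.5377 Erlangs


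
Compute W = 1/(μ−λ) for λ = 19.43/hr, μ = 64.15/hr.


W = 1/(μ−λ) = 1/(64.15 − 19.43) = 1/44.72 = 0.02236 hr

Final: 0.02236 hr


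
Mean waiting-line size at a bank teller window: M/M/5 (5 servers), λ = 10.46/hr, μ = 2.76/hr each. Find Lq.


a = λ/μ = 3.7899; ρ = a/5 = 0.7580
P₀ = 0.017681
Lq = P₀·a^c·ρ / (c!·(1−ρ)²) = 0.017681·781.83123·0.7580/(120·0.05858)
= 1.49056

Final: 1.49056


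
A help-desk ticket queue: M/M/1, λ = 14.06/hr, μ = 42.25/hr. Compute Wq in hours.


ρ = 14.06/42.25 = 0.3328
Wq = ρ/(μ−λ) = 0.3328/(42.25 − 14.06) = 0.3328/28.19 = 0.01180 hr

Final: 0.01180 hr


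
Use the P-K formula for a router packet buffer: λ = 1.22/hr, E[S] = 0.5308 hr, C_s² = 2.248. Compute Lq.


ρ = λ·E[S] = 1.22·0.5308 = 0.6476
Lq = ρ²(1+C_s²)/(2(1−ρ)) = 0.4194·(1+2.248)/(2·0.3524)
= 0.4194·3.2480/0.7048 = 1.93242

Final: 1.93242


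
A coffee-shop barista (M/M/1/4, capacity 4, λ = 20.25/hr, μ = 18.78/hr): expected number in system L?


ρ = 20.25/18.78 = 1.0783
L = ρ[1 − (K+1)ρ^K + Kρ^(K+1)] / [(1−ρ)(1−ρ^(K+1))]
Numerator: 1.0783·(1 − 5·1.351817 + 4·1.457630) = 0.077028
Denominator: (-0.07827)·(-0.457630) = 0.035821
L = 0.077028/0.035821 = 2.1504

Final: 2.1504


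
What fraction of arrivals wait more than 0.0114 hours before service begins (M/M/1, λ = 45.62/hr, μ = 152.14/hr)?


ρ = 45.62/152.14 = 0.2999
P(Wq > t) = ρ·e^{−(μ−λ)t} = 0.2999·e^{−1.2143}
= 0.2999·0.296909 = 0.089030

Final: 0.089030


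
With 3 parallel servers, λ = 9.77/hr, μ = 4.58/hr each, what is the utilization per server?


ρ = λ/(cμ) = 9.77/(3·4.58) = 9.77/13.74 = 0.7111

Final: 0.7111


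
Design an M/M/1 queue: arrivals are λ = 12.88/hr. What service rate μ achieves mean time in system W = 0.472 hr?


W = 1/(μ−λ) ⇒ μ − λ = 1/W = 1/0.472 = 2.1186
μ = λ + 1/W = 12.88 + 2.1186 = 14.9986 per hr

Final: 14.9986 /hr


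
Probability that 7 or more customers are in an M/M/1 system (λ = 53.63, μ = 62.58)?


ρ = 53.63/62.58 = 0.8570
P(N ≥ n) = ρ^n = 0.8570^7 = 0.339473

Final: 0.339473


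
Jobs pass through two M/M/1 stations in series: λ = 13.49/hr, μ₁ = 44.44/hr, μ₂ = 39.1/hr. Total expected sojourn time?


Each node sees arrival rate λ = 13.49/hr (tandem ⇒ throughput preserved).
W₁ = 1/(μ₁−λ) = 1/(44.44−13.49) = 0.03231 hr
W₂ = 1/(μ₂−λ) = 1/(39.1−13.49) = 0.03905 hr
W_total = W₁ + W₂ = 0.03231 + 0.03905 = 0.07136 hr

Final: 0.07136 hr


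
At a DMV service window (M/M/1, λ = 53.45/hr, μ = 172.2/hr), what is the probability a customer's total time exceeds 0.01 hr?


W ~ Exponential(μ−λ) for M/M/1.
μ − λ = 172.2 − 53.45 = 118.7500
P(W > t) = e^{−(μ−λ)t} = e^{−1.1875} = 0.304983

Final: 0.304983


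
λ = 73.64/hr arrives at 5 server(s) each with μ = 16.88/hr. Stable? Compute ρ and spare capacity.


Total capacity cμ = 5·16.88 = 84.40/hr
ρ = λ/(cμ) = 73.64/84.40 = 0.8725
Stable ⇔ ρ < 1: YES
Spare capacity = cμ − λ = 84.40 − 73.64 = 10.76/hr

Final: ρ = 0.8725; stable; margin = 10.76/hr


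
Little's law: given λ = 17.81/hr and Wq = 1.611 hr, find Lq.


Lq = λWq = 17.81·1.611 = 28.6919

Final: 28.6919


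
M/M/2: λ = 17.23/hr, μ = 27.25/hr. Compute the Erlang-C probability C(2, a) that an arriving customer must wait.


a = λ/μ = 0.6323; ρ = a/2 = 0.3161
P₀ = 0.519587 (from M/M/c formula)
C(c,a) = [a^c/(c!(1−ρ))]·P₀ = [0.39980/(2·0.6839)]·0.519587
= 0.29231·0.519587 = 0.151881

Final: 0.151881


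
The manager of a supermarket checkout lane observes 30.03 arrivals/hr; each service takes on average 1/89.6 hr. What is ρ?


ρ = λ/μ = 30.03/89.6 = 0.3352

Final: 0.3352


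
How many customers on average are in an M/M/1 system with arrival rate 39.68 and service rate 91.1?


ρ = λ/μ = 39.68/91.1 = 0.4356
L = ρ/(1−ρ) = 0.4356/(1 − 0.4356) = 0.4356/0.5644 = 0.7717

Final: 0.7717


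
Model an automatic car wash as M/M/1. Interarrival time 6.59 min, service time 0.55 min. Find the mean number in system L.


λ = 60/6.59 = 9.1047 /hr
μ = 60/0.55 = 109.0909 /hr
ρ = λ/μ = 9.1047/109.0909 = 0.08346
L = ρ/(1−ρ) = 0.08346/0.9165 = 0.09106

Final: 0.09106


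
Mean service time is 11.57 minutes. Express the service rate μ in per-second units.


μ = 1/(service time) in consistent units.
1 second = 0.0166667 min, so μ = 0.0166667/11.57 = 0.001441 per second

Final: 0.001441 /sec


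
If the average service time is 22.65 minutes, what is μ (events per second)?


μ = 1/(service time) in consistent units.
1 second = 0.0166667 min, so μ = 0.0166667/22.65 = 0.0007358 per second

Final: 0.0007358 /sec


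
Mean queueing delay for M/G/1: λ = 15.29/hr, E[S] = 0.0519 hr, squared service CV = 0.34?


ρ = λ·E[S] = 15.29·0.0519 = 0.7936
E[S²] = E[S]²(1+C_s²) = 0.0519²·(1+0.34) = 0.003609
Wq = λ·E[S²]/(2(1−ρ)) = 15.29·0.003609/(2·0.2064) = 0.13366 hr

Final: 0.13366 hr


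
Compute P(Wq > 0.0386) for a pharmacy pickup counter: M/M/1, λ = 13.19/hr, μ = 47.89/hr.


ρ = 13.19/47.89 = 0.2754
P(Wq > t) = ρ·e^{−(μ−λ)t} = 0.2754·e^{−1.3394}
= 0.2754·0.261998 = 0.072160

Final: 0.072160


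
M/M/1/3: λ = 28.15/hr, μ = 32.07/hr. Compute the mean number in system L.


ρ = 28.15/32.07 = 0.8778
L = ρ[1 − (K+1)ρ^K + Kρ^(K+1)] / [(1−ρ)(1−ρ^(K+1))]
Numerator: 0.8778·(1 − 4·0.676298 + 3·0.593633) = 0.066451
Denominator: (0.1222)·(0.406367) = 0.049671
L = 0.066451/0.049671 = 1.3378

Final: 1.3378


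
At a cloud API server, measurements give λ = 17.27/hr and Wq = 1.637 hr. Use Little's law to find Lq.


Lq = λWq = 17.27·1.637 = 28.2710

Final: 28.2710


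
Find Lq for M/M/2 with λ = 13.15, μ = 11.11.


a = λ/μ = 1.1836; ρ = a/2 = 0.5918
P₀ = 0.256432
Lq = P₀·a^c·ρ / (c!·(1−ρ)²) = 0.256432·1.40095·0.5918/(2·0.16662)
= 0.63800

Final: 0.63800


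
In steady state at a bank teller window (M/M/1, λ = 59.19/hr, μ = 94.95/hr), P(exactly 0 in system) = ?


ρ = 59.19/94.95 = 0.6234
P_n = (1−ρ)·ρ^n = (1 − 0.6234)·0.6234^0 = 0.3766·1.000000 = 0.376619

Final: 0.376619


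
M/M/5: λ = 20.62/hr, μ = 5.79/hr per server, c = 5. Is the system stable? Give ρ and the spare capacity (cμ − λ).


Total capacity cμ = 5·5.79 = 28.95/hr
ρ = λ/(cμ) = 20.62/28.95 = 0.7123
Stable ⇔ ρ < 1: YES
Spare capacity = cμ − λ = 28.95 − 20.62 = 8.33/hr

Final: ρ = 0.7123; stable; margin = 8.33/hr


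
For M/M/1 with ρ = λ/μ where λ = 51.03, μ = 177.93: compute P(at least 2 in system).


ρ = 51.03/177.93 = 0.2868
P(N ≥ n) = ρ^n = 0.2868^2 = 0.082253

Final: 0.082253


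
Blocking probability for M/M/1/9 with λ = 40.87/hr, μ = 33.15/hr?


ρ = λ/μ = 40.87/33.15 = 1.2329
P_K = (1−ρ)ρ^K/(1−ρ^(K+1)) = (-0.2329·6.580971)/(1 − 8.113552)
= -1.532582/-7.113552 = 0.215445

Final: 0.215445


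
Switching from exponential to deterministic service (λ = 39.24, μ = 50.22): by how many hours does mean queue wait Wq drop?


ρ = 39.24/50.22 = 0.7814
Wq(M/M/1) = ρ/(μ−λ) = 0.7814/10.98 = 0.07116 hr
Wq(M/D/1) = ρ/(2(μ−λ)) = 0.03558 hr
Savings = 0.07116 − 0.03558 = 0.03558 hr

Final: 0.03558 hr


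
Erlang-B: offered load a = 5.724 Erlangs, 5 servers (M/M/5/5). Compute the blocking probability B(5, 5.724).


B(c,a) = (a^c/c!) / Σ_{k=0}^{c} a^k/k!
a^5/5! = 51.205532
Σ terms (k=0..5): 1.00000 + 5.72400 + 16.38209 + 31.25702 + 44.72880 + 51.20553 = 150.297445
B = 51.205532/150.297445 = 0.340695

Final: 0.340695


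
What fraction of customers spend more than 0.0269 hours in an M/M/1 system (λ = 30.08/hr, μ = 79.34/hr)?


W ~ Exponential(μ−λ) for M/M/1.
μ − λ = 79.34 − 30.08 = 49.2600
P(W > t) = e^{−(μ−λ)t} = e^{−1.3251} = 0.265778

Final: 0.265778


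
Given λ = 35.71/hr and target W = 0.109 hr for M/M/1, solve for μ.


W = 1/(μ−λ) ⇒ μ − λ = 1/W = 1/0.109 = 9.1743
μ = λ + 1/W = 35.71 + 9.1743 = 44.8843 per hr

Final: 44.8843 /hr


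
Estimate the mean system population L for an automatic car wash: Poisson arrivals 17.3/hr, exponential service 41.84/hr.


ρ = λ/μ = 17.3/41.84 = 0.4135
L = ρ/(1−ρ) = 0.4135/(1 − 0.4135) = 0.4135/0.5865 = 0.7050

Final: 0.7050


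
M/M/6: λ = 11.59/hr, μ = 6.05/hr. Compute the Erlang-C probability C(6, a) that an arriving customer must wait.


a = λ/μ = 1.9157; ρ = a/6 = 0.3193
P₀ = 0.147071 (from M/M/c formula)
C(c,a) = [a^c/(c!(1−ρ))]·P₀ = [49.42747/(720·0.6807)]·0.147071
= 0.10085·0.147071 = 0.014832

Final: 0.014832


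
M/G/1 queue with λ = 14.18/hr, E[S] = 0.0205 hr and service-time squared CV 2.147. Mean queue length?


ρ = λ·E[S] = 14.18·0.0205 = 0.2907
Lq = ρ²(1+C_s²)/(2(1−ρ)) = 0.08450·(1+2.147)/(2·0.7093)
= 0.08450·3.1470/1.4186 = 0.18745

Final: 0.18745


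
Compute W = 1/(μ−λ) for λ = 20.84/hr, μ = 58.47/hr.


W = 1/(μ−λ) = 1/(58.47 − 20.84) = 1/37.63 = 0.02657 hr

Final: 0.02657 hr


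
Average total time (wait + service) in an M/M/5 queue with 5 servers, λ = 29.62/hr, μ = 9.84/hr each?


a = 3.0102; ρ = 0.6020; P₀ = 0.046120
Lq = P₀·a^c·ρ/(c!(1−ρ)²) = 0.36106
Wq = Lq/λ = 0.36106/29.62 = 0.01219 hr
W = Wq + 1/μ = 0.01219 + 0.10163 = 0.11382 hr

Final: 0.11382 hr


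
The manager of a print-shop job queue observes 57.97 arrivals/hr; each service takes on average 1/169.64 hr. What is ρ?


ρ = λ/μ = 57.97/169.64 = 0.3417

Final: 0.3417


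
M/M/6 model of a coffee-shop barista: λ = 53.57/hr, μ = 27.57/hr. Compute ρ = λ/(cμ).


ρ = λ/(cμ) = 53.57/(6·27.57) = 53.57/165.42 = 0.3238

Final: 0.3238


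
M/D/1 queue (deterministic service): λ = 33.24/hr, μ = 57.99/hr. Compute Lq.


ρ = 33.24/57.99 = 0.5732
M/D/1: Lq = ρ²/(2(1−ρ)) = 0.3286/(2·0.4268) = 0.38491

Final: 0.38491


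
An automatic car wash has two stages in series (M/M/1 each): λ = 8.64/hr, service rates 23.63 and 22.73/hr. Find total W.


Each node sees arrival rate λ = 8.64/hr (tandem ⇒ throughput preserved).
W₁ = 1/(μ₁−λ) = 1/(23.63−8.64) = 0.06671 hr
W₂ = 1/(μ₂−λ) = 1/(22.73−8.64) = 0.07097 hr
W_total = W₁ + W₂ = 0.06671 + 0.07097 = 0.13768 hr

Final: 0.13768 hr


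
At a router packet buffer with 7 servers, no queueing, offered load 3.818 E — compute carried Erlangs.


B(7,3.818) = 0.053762 (Erlang-B)
Carried load = a(1 − B) = 3.818·(1 − 0.053762) = 3.818·0.946238 = 3.6127 E

Final: 3.6127 Erlangs


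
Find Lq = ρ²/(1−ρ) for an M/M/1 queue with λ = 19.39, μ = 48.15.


ρ = 19.39/48.15 = 0.4027
Lq = ρ²/(1−ρ) = 0.1622/0.5973 = 0.2715

Final: 0.2715


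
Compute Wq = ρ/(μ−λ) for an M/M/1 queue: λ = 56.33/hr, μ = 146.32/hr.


ρ = 56.33/146.32 = 0.3850
Wq = ρ/(μ−λ) = 0.3850/(146.32 − 56.33) = 0.3850/89.99 = 0.004278 hr

Final: 0.004278 hr


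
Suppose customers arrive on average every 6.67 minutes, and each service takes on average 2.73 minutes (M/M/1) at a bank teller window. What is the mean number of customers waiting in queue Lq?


λ = 60/6.67 = 8.9955 /hr
μ = 60/2.73 = 21.9780 /hr
ρ = λ/μ = 8.9955/21.9780 = 0.4093
Lq = ρ²/(1−ρ) = 0.1675/0.5907 = 0.2836

Final: 0.2836


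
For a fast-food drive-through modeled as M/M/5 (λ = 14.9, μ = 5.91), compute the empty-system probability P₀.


a = λ/μ = 14.9/5.91 = 2.5212; ρ = a/c = 0.5042
Σ_{k=0}^{4} a^k/k! (terms k=0..4) = 1.00000 + 2.52115 + 3.17810 + 2.67082 + 1.68339 = 11.05346
Tail: a^5/(5!(1−ρ)) = 101.85772/(120·0.4958) = 1.71211
P₀ = 1/(11.05346 + 1.71211) = 1/12.76557 = 0.078336

Final: 0.078336


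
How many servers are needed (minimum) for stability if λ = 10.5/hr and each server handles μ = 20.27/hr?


Stability requires cμ > λ ⇔ c > λ/μ.
λ/μ = 10.5/20.27 = 0.5180
Minimum integer c = ⌊0.5180⌋ + 1 = 1
Check: 1·20.27 = 20.27 > 10.5, while 0·20.27 = 0.00 ≤ 10.5

Final: 1 servers


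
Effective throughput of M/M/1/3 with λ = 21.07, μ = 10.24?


ρ = 2.0576; P_K = (1−ρ)ρ^3/(1−ρ^4) = 0.544370
λ_eff = λ(1 − P_K) = 21.07·(1 − 0.544370) = 21.07·0.455630 = 9.6001 /hr

Final: 9.6001 /hr


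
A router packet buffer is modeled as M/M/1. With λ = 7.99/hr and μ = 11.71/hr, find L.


ρ = λ/μ = 7.99/11.71 = 0.6823
L = ρ/(1−ρ) = 0.6823/(1 − 0.6823) = 0.6823/0.3177 = 2.1478

Final: 2.1478


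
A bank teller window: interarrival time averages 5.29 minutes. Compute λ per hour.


λ = 1/(interarrival time) in consistent units.
1 hour = 60 min, so λ = 60/5.29 = 11.3422 per hour

Final: 11.3422 /hr


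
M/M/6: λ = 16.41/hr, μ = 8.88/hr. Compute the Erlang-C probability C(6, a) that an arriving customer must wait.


a = λ/μ = 1.8480; ρ = a/6 = 0.3080
P₀ = 0.157412 (from M/M/c formula)
C(c,a) = [a^c/(c!(1−ρ))]·P₀ = [39.82664/(720·0.6920)]·0.157412
= 0.07993·0.157412 = 0.012583

Final: 0.012583


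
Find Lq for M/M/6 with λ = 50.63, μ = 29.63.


a = λ/μ = 1.7087; ρ = a/6 = 0.2848
P₀ = 0.180992
Lq = P₀·a^c·ρ / (c!·(1−ρ)²) = 0.180992·24.89188·0.2848/(720·0.51153)
= 0.003484

Final: 0.003484


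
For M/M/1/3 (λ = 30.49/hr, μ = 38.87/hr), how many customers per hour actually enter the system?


ρ = 0.7844; P_K = (1−ρ)ρ^3/(1−ρ^4) = 0.167449
λ_eff = λ(1 − P_K) = 30.49·(1 − 0.167449) = 30.49·0.832551 = 25.3845 /hr

Final: 25.3845 /hr


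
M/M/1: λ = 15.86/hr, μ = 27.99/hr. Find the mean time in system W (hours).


W = 1/(μ−λ) = 1/(27.99 − 15.86) = 1/12.13 = 0.08244 hr

Final: 0.08244 hr


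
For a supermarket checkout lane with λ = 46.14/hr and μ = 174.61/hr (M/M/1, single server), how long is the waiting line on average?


ρ = 46.14/174.61 = 0.2642
Lq = ρ²/(1−ρ) = 0.06983/0.7358 = 0.09490

Final: 0.09490


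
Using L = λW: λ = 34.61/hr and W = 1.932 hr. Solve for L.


L = λW = 34.61·1.932 = 66.8665

Final: 66.8665


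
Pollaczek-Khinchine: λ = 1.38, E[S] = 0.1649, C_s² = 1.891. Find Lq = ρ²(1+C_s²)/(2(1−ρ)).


ρ = λ·E[S] = 1.38·0.1649 = 0.2276
Lq = ρ²(1+C_s²)/(2(1−ρ)) = 0.05178·(1+1.891)/(2·0.7724)
= 0.05178·2.8910/1.5449 = 0.09691

Final: 0.09691


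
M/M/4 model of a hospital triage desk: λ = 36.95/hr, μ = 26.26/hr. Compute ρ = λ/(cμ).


ρ = λ/(cμ) = 36.95/(4·26.26) = 36.95/105.04 = 0.3518

Final: 0.3518


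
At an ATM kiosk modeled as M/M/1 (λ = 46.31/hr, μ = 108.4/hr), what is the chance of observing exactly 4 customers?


ρ = 46.31/108.4 = 0.4272
P_n = (1−ρ)·ρ^n = (1 − 0.4272)·0.4272^4 = 0.5728·0.033311 = 0.019080

Final: 0.019080


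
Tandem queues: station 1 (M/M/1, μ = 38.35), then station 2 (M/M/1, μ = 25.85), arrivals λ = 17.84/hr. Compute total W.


Each node sees arrival rate λ = 17.84/hr (tandem ⇒ throughput preserved).
W₁ = 1/(μ₁−λ) = 1/(38.35−17.84) = 0.04876 hr
W₂ = 1/(μ₂−λ) = 1/(25.85−17.84) = 0.12484 hr
W_total = W₁ + W₂ = 0.04876 + 0.12484 = 0.17360 hr

Final: 0.17360 hr


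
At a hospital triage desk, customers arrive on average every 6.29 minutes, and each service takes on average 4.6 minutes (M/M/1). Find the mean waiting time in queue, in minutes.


λ = 60/6.29 = 9.5390 /hr
μ = 60/4.6 = 13.0435 /hr
ρ = λ/μ = 9.5390/13.0435 = 0.7313
Wq = ρ/(μ−λ) = 0.7313/(13.0435−9.5390) = 0.20868 hr
In minutes: 0.20868·60 = 12.521 min

Final: 12.521 min
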